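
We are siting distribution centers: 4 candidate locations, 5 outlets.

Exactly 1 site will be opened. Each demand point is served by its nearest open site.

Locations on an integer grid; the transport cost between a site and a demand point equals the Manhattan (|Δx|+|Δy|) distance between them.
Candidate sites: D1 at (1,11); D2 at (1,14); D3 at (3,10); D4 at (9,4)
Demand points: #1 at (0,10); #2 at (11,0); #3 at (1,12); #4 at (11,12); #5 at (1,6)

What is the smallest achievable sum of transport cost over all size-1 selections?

40

Open {D1}.
  #1→D1 2, #2→D1 21, #3→D1 1, #4→D1 11, #5→D1 5  ⇒ total 40.
Compare {D3}: total 41.
Compare {D2}: total 51.
No size-1 selection does better; minimum is 40.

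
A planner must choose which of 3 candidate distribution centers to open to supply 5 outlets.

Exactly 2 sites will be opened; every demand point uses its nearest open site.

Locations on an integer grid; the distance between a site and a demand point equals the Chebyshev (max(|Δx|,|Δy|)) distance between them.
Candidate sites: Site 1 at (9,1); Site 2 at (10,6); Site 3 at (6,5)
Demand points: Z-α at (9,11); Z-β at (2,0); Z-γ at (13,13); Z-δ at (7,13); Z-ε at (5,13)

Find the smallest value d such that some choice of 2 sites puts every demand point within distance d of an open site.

Open {Site 1, Site 2}.
  Farthest demand point is Z-β at distance 7 (to Site 1); all others are ≤ 7.
With {Site 2, Site 3} the worst case is 7.
With {Site 1, Site 3} the worst case is 8.
No size-2 selection achieves below 7.

7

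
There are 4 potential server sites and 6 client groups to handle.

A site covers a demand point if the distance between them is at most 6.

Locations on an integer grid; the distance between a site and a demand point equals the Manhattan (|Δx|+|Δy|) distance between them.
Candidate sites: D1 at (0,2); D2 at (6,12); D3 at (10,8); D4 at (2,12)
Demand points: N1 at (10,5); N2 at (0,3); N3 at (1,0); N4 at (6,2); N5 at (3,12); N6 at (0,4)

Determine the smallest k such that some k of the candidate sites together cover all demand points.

3

Coverage sets (demand points within 6 of each site):
  D1: {N2, N3, N4, N6}
  D2: {N5}
  D3: {N1}
  D4: {N5}
No 2 sites suffice: every size-2 union leaves at least one demand point uncovered.
But {D1, D2, D3} covers everything, so the minimum is 3.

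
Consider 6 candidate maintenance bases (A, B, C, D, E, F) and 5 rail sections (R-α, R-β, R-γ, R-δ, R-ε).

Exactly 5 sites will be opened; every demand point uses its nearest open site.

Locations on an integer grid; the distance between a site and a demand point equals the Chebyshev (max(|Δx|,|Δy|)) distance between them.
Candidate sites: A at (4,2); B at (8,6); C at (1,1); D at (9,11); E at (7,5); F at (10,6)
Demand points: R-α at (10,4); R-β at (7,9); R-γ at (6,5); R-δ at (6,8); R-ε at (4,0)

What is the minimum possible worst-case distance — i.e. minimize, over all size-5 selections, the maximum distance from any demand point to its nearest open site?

Open {A, B, C, D, E}.
  Farthest demand point is R-α at distance 2 (to B); all others are ≤ 2.
With {A, B, C, D, F} the worst case is 2.
With {A, B, D, E, F} the worst case is 2.
No size-5 selection achieves below 2.

2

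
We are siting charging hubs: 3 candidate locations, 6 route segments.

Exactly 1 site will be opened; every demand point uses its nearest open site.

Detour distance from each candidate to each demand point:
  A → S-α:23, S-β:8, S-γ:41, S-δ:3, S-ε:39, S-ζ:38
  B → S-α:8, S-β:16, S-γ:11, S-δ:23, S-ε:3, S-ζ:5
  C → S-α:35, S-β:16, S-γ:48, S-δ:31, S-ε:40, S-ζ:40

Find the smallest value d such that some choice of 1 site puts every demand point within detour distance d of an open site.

23

Open {B}.
  Farthest demand point is S-δ at detour distance 23 (to B); all others are ≤ 23.
With {A} the worst case is 41.
With {C} the worst case is 48.
No size-1 selection achieves below 23.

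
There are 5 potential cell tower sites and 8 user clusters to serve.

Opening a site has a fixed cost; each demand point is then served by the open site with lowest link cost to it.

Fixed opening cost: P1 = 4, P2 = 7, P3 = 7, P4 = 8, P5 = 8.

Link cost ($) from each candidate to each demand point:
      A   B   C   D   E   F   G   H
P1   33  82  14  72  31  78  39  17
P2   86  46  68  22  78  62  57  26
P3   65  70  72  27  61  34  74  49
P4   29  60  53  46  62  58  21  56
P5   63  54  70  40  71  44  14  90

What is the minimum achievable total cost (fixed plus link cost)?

237

Open {P1, P2, P3, P5}: assign each demand point to its cheapest open site.
  A→P1 33, B→P2 46, C→P1 14, D→P2 22, E→P1 31, F→P3 34, G→P5 14, H→P1 17
  link cost 211, fixed 26 → total 237.
Compare {P1, P2, P5}: link cost 221 + fixed 19 = 240.
Compare {P1, P2, P3, P4}: link cost 214 + fixed 26 = 240.
Compare {P1, P2, P3, P4, P5}: link cost 207 + fixed 34 = 241.
All other subsets cost ≥ 240. Minimum total cost: 237.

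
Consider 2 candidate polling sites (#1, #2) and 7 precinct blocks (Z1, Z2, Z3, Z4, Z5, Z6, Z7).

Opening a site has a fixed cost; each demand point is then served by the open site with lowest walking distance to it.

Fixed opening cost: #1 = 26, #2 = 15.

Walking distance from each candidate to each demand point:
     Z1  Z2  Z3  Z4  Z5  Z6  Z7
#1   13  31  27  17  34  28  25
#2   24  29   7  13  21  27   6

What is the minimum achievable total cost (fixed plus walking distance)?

Open {#2}: assign each demand point to its cheapest open site.
  Z1→#2 24, Z2→#2 29, Z3→#2 7, Z4→#2 13, Z5→#2 21, Z6→#2 27, Z7→#2 6
  walking distance 127, fixed 15 → total 142.
Compare {#1, #2}: walking distance 116 + fixed 41 = 157.
Compare {#1}: walking distance 175 + fixed 26 = 201.

142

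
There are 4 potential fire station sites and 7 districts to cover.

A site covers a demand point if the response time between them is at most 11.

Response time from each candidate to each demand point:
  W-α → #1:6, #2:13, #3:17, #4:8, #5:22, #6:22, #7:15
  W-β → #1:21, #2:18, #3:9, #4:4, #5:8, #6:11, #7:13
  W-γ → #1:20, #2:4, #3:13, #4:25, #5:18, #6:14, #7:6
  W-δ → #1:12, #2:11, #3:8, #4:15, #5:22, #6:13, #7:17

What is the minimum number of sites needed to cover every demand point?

3

Coverage sets (demand points within 11 of each site):
  W-α: {#1, #4}
  W-β: {#3, #4, #5, #6}
  W-γ: {#2, #7}
  W-δ: {#2, #3}
No 2 sites suffice: every size-2 union leaves at least one demand point uncovered.
But {W-α, W-β, W-γ} covers everything, so the minimum is 3.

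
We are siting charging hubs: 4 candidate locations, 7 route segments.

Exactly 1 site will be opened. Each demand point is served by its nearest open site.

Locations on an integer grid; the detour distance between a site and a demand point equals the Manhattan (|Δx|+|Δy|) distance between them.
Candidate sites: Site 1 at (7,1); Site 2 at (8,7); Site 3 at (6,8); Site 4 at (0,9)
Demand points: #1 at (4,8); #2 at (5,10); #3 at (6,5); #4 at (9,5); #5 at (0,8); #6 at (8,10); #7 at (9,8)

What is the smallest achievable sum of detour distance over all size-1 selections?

27

Open {Site 3}.
  #1→Site 3 2, #2→Site 3 3, #3→Site 3 3, #4→Site 3 6, #5→Site 3 6, #6→Site 3 4, #7→Site 3 3  ⇒ total 27.
Compare {Site 2}: total 32.
Compare {Site 4}: total 54.
No size-1 selection does better; minimum is 27.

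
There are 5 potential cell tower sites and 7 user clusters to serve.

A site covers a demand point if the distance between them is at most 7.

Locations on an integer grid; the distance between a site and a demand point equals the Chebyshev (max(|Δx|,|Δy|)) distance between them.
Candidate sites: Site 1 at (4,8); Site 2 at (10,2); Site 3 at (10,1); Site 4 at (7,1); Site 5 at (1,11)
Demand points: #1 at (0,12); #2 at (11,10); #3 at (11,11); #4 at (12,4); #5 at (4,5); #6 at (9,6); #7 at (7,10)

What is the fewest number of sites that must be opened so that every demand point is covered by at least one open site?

Coverage sets (demand points within 7 of each site):
  Site 1: {#1, #2, #3, #5, #6, #7}
  Site 2: {#4, #5, #6}
  Site 3: {#4, #5, #6}
  Site 4: {#4, #5, #6}
  Site 5: {#1, #5, #7}
No single site covers all 7 demand points.
But {Site 1, Site 2} covers everything, so the minimum is 2.

2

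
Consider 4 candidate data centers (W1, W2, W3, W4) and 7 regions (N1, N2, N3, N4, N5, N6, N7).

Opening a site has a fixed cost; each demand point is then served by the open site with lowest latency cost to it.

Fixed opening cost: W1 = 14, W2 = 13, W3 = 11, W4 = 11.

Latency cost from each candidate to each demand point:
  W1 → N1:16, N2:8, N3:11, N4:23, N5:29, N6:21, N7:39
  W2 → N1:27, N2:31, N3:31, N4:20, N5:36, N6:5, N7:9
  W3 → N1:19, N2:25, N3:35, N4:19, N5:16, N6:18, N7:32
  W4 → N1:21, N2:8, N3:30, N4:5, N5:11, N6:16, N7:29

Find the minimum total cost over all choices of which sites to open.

103

Open {W1, W2, W4}: assign each demand point to its cheapest open site.
  N1→W1 16, N2→W1 8, N3→W1 11, N4→W4 5, N5→W4 11, N6→W2 5, N7→W2 9
  latency cost 65, fixed 38 → total 103.
Compare {W2, W4}: latency cost 89 + fixed 24 = 113.
Compare {W1, W2, W3, W4}: latency cost 65 + fixed 49 = 114.
Compare {W1, W4}: latency cost 96 + fixed 25 = 121.
All other subsets cost ≥ 113. Minimum total cost: 103.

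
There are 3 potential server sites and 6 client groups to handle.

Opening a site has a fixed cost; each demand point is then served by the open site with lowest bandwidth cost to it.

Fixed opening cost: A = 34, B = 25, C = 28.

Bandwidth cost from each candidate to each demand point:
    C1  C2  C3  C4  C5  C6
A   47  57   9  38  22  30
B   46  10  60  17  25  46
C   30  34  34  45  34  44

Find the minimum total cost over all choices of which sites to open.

193

Open {A, B}: assign each demand point to its cheapest open site.
  C1→B 46, C2→B 10, C3→A 9, C4→B 17, C5→A 22, C6→A 30
  bandwidth cost 134, fixed 59 → total 193.
Compare {A, B, C}: bandwidth cost 118 + fixed 87 = 205.
Compare {B, C}: bandwidth cost 160 + fixed 53 = 213.
Compare {A, C}: bandwidth cost 163 + fixed 62 = 225.
All other subsets cost ≥ 205. Minimum total cost: 193.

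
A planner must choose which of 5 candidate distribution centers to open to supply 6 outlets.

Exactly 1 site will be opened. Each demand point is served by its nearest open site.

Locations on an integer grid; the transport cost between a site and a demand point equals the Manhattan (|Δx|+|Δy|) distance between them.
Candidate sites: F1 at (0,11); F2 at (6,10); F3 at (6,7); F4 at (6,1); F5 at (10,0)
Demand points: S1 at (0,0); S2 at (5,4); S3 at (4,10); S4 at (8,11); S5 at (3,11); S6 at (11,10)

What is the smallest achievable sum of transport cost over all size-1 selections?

Open {F2}.
  S1→F2 16, S2→F2 7, S3→F2 2, S4→F2 3, S5→F2 4, S6→F2 5  ⇒ total 37.
Compare {F3}: total 43.
Compare {F1}: total 51.
No size-1 selection does better; minimum is 37.

37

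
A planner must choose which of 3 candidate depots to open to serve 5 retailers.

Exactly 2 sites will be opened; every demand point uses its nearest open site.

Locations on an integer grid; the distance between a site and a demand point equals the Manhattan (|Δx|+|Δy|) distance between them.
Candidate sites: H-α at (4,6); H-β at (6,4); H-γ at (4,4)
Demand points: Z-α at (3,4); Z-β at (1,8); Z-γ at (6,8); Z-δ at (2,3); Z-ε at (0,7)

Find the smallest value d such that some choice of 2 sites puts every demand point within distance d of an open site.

5

Open {H-α, H-β}.
  Farthest demand point is Z-β at distance 5 (to H-α); all others are ≤ 5.
With {H-α, H-γ} the worst case is 5.
With {H-β, H-γ} the worst case is 7.
No size-2 selection achieves below 5.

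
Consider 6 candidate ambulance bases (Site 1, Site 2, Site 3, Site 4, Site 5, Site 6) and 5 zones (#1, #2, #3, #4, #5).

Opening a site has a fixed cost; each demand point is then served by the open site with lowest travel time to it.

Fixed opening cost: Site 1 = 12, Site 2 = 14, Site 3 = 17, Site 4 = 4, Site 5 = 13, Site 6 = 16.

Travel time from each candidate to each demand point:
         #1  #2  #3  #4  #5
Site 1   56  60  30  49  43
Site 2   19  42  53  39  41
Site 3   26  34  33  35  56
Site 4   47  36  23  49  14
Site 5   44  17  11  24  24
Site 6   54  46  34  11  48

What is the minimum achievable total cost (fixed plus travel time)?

116

Open {Site 2, Site 4, Site 5}: assign each demand point to its cheapest open site.
  #1→Site 2 19, #2→Site 5 17, #3→Site 5 11, #4→Site 5 24, #5→Site 4 14
  travel time 85, fixed 31 → total 116.
Compare {Site 2, Site 4, Site 5, Site 6}: travel time 72 + fixed 47 = 119.
Compare {Site 2, Site 5}: travel time 95 + fixed 27 = 122.
Compare {Site 2, Site 5, Site 6}: travel time 82 + fixed 43 = 125.
All other subsets cost ≥ 119. Minimum total cost: 116.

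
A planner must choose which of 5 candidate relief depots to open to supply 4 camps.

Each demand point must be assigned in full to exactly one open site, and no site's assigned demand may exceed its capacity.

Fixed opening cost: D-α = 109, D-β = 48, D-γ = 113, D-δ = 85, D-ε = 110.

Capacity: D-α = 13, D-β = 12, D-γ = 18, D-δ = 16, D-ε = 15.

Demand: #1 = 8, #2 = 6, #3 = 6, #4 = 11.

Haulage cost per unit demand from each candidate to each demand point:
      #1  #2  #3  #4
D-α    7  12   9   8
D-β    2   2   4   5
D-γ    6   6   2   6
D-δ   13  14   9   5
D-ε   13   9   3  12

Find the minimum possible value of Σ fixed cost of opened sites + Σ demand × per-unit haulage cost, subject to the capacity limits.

365

Open {D-β, D-γ, D-δ}; cheapest assignment that respects the capacities:
  D-β (cap 12, load 8): #1 — cost 8×2 = 16
  D-γ (cap 18, load 12): #2, #3 — cost 6×6 + 6×2 = 48
  D-δ (cap 16, load 11): #4 — cost 11×5 = 55
  Shipping 119, fixed 246 → total 365.
  Any other capacity-feasible assignment to {D-β, D-γ, D-δ} ships for at least 119.
Compare {D-β, D-δ, D-ε}: its best feasible assignment gives total 386.
Compare {D-α, D-β, D-δ}: its best feasible assignment gives total 389.
Every other set of open sites that can feasibly serve all demand totals ≥ 386 even under its best assignment. Minimum: 365.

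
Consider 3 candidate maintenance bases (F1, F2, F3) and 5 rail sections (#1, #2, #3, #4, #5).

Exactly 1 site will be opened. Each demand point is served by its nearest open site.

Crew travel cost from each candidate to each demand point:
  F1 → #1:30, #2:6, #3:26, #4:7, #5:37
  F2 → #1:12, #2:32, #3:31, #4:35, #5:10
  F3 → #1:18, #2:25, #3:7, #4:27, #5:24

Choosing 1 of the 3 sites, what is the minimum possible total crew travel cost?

101

Open {F3}.
  #1→F3 18, #2→F3 25, #3→F3 7, #4→F3 27, #5→F3 24  ⇒ total 101.
Compare {F1}: total 106.
Compare {F2}: total 120.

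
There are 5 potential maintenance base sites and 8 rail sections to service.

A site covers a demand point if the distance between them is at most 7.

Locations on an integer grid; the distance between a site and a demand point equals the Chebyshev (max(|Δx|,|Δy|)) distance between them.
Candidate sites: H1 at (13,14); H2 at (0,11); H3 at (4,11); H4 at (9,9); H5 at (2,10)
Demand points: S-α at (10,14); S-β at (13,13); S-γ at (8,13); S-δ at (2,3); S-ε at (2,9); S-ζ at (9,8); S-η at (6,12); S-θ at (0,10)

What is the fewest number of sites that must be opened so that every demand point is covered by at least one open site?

Coverage sets (demand points within 7 of each site):
  H1: {S-α, S-β, S-γ, S-ζ, S-η}
  H2: {S-ε, S-η, S-θ}
  H3: {S-α, S-γ, S-ε, S-ζ, S-η, S-θ}
  H4: {S-α, S-β, S-γ, S-δ, S-ε, S-ζ, S-η}
  H5: {S-γ, S-δ, S-ε, S-ζ, S-η, S-θ}
No single site covers all 8 demand points.
But {H1, H5} covers everything, so the minimum is 2.

2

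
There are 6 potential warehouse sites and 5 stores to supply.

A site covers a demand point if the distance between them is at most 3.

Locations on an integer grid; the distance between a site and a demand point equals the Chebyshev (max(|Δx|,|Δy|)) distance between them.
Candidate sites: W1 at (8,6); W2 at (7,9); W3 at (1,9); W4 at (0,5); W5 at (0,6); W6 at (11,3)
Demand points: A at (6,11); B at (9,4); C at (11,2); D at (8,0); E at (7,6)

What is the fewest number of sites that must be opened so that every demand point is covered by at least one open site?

2

Coverage sets (demand points within 3 of each site):
  W1: {B, E}
  W2: {A, E}
  W3: {}
  W4: {}
  W5: {}
  W6: {B, C, D}
No single site covers all 5 demand points.
But {W2, W6} covers everything, so the minimum is 2.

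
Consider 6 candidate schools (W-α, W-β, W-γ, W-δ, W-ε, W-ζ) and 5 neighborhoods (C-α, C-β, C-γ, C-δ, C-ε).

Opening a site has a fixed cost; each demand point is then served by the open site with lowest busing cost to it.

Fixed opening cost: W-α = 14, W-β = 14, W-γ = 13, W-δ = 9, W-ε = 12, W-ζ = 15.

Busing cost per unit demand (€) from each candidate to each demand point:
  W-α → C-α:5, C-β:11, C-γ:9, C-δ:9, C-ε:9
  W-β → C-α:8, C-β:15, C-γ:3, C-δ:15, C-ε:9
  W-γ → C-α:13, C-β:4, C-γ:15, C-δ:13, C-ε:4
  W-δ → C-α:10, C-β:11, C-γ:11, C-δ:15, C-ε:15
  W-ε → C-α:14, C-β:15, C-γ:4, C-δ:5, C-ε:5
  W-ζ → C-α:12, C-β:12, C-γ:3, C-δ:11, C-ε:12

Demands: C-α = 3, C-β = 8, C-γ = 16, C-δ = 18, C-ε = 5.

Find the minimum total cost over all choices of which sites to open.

Open {W-β, W-γ, W-ε}: assign each demand point to its cheapest open site.
  C-α→W-β 3×8=24, C-β→W-γ 8×4=32, C-γ→W-β 16×3=48, C-δ→W-ε 18×5=90, C-ε→W-γ 5×4=20
  busing cost 214, fixed 39 → total 253.
Compare {W-α, W-β, W-γ, W-ε}: busing cost 205 + fixed 53 = 258.
Compare {W-α, W-γ, W-ε, W-ζ}: busing cost 205 + fixed 54 = 259.
Compare {W-α, W-γ, W-ε}: busing cost 221 + fixed 39 = 260.
All other subsets cost ≥ 258. Minimum total cost: 253.

253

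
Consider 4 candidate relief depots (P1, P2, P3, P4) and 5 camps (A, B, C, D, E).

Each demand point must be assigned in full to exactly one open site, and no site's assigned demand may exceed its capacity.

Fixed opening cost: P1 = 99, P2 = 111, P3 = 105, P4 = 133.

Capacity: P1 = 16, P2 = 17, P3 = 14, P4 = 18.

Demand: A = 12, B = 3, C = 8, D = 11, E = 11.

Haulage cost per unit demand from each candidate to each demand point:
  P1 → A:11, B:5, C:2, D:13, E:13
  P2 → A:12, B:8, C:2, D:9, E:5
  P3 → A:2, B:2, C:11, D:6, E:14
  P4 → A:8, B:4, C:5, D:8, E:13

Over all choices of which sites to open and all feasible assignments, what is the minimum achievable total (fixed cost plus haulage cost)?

643

Open {P1, P2, P3, P4}; cheapest assignment that respects the capacities:
  P1 (cap 16, load 8): C — cost 8×2 = 16
  P2 (cap 17, load 11): E — cost 11×5 = 55
  P3 (cap 14, load 12): A — cost 12×2 = 24
  P4 (cap 18, load 14): B, D — cost 3×4 + 11×8 = 100
  Shipping 195, fixed 448 → total 643.
  Any other capacity-feasible assignment to {P1, P2, P3, P4} ships for at least 195.
Total demand is 45; every other set of sites either has combined capacity below 45 or cannot fit the demands without splitting one across sites, so {P1, P2, P3, P4} is the only feasible choice of open sites. Minimum: 643.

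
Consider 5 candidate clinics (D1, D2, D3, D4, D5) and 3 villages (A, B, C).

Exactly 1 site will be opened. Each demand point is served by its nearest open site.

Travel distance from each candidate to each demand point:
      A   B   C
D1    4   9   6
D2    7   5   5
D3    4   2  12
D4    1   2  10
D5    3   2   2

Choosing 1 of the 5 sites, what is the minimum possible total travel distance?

7

Open {D5}.
  A→D5 3, B→D5 2, C→D5 2  ⇒ total 7.
Compare {D4}: total 13.
Compare {D2}: total 17.
No size-1 selection does better; minimum is 7.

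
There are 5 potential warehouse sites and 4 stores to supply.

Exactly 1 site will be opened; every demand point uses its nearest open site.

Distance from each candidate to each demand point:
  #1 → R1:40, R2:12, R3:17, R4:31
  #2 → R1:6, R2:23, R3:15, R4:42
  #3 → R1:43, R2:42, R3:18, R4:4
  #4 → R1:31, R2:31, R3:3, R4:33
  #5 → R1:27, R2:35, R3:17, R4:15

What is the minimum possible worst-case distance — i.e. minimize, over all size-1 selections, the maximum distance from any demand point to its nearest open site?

33

Open {#4}.
  Farthest demand point is R4 at distance 33 (to #4); all others are ≤ 33.
With {#5} the worst case is 35.
With {#1} the worst case is 40.
No size-1 selection achieves below 33.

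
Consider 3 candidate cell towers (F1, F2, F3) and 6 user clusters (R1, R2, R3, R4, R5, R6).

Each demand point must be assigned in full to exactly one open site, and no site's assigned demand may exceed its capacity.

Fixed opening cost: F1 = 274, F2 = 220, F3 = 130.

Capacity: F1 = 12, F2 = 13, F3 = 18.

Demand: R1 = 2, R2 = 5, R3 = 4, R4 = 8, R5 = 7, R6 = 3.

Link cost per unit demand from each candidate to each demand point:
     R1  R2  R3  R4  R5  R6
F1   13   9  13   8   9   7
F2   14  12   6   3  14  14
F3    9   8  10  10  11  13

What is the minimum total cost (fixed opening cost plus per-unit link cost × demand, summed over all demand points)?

572

Open {F2, F3}; cheapest assignment that respects the capacities:
  F2 (cap 13, load 12): R3, R4 — cost 4×6 + 8×3 = 48
  F3 (cap 18, load 17): R1, R2, R5, R6 — cost 2×9 + 5×8 + 7×11 + 3×13 = 174
  Shipping 222, fixed 350 → total 572.
  Any other capacity-feasible assignment to {F2, F3} ships for at least 222.
Compare {F1, F3}: its best feasible assignment gives total 664.
Compare {F1, F2, F3}: its best feasible assignment gives total 814.
Every other set of open sites that can feasibly serve all demand totals ≥ 664 even under its best assignment. Minimum: 572.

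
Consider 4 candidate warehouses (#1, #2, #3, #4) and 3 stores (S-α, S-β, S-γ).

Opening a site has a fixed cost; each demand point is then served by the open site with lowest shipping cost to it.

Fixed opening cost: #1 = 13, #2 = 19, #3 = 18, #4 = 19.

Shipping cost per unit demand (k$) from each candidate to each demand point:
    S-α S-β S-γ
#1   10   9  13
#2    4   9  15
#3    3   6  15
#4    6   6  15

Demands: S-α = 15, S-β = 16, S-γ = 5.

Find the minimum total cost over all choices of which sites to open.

Open {#3}: assign each demand point to its cheapest open site.
  S-α→#3 15×3=45, S-β→#3 16×6=96, S-γ→#3 5×15=75
  shipping cost 216, fixed 18 → total 234.
Compare {#1, #3}: shipping cost 206 + fixed 31 = 237.
Compare {#2, #3}: shipping cost 216 + fixed 37 = 253.
Compare {#3, #4}: shipping cost 216 + fixed 37 = 253.
All other subsets cost ≥ 237. Minimum total cost: 234.

234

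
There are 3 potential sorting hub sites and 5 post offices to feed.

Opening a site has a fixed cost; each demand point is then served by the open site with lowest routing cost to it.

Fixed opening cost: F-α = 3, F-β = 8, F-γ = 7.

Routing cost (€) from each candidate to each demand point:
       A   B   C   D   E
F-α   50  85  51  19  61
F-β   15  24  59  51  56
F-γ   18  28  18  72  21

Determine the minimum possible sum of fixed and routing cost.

Open {F-α, F-γ}: assign each demand point to its cheapest open site.
  A→F-γ 18, B→F-γ 28, C→F-γ 18, D→F-α 19, E→F-γ 21
  routing cost 104, fixed 10 → total 114.
Compare {F-α, F-β, F-γ}: routing cost 97 + fixed 18 = 115.
Compare {F-β, F-γ}: routing cost 129 + fixed 15 = 144.
Compare {F-γ}: routing cost 157 + fixed 7 = 164.
All other subsets cost ≥ 115. Minimum total cost: 114.

114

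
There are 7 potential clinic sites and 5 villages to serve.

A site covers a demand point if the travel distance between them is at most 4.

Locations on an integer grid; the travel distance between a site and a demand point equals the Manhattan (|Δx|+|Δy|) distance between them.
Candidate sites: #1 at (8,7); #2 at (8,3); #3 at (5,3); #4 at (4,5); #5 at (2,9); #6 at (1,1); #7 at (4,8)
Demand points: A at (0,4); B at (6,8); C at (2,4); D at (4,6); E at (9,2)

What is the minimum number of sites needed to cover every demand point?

Coverage sets (demand points within 4 of each site):
  #1: {B}
  #2: {E}
  #3: {C, D}
  #4: {C, D}
  #5: {}
  #6: {A, C}
  #7: {B, D}
No 2 sites suffice: every size-2 union leaves at least one demand point uncovered.
But {#2, #6, #7} covers everything, so the minimum is 3.

3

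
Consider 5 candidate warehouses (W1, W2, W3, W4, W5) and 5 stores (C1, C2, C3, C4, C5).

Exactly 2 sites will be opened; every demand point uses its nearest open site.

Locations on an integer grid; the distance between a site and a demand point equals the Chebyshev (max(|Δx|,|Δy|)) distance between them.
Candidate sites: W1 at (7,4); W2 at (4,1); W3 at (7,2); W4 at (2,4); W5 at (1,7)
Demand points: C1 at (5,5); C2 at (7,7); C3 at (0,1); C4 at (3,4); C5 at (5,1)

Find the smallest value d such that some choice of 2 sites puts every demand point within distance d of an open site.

Open {W1, W4}.
  Farthest demand point is C2 at distance 3 (to W1); all others are ≤ 3.
With {W1, W2} the worst case is 4.
With {W2, W3} the worst case is 5.
No size-2 selection achieves below 3.

3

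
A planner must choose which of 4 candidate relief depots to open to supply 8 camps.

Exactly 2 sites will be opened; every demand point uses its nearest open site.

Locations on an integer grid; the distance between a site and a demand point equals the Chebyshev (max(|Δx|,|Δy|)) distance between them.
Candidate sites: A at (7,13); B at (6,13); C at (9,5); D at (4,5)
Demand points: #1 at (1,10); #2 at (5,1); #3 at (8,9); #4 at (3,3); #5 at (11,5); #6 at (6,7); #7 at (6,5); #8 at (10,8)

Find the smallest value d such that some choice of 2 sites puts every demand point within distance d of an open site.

Open {C, D}.
  Farthest demand point is #1 at distance 5 (to D); all others are ≤ 5.
With {A, C} the worst case is 6.
With {B, C} the worst case is 6.
No size-2 selection achieves below 5.

5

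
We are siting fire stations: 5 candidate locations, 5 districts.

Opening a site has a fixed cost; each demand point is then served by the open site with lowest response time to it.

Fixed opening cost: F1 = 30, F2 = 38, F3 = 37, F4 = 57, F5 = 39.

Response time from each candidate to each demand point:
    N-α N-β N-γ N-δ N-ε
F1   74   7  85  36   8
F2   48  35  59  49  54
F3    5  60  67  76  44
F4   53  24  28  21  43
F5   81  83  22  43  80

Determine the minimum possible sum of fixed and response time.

184

Open {F1, F3, F5}: assign each demand point to its cheapest open site.
  N-α→F3 5, N-β→F1 7, N-γ→F5 22, N-δ→F1 36, N-ε→F1 8
  response time 78, fixed 106 → total 184.
Compare {F1, F3}: response time 123 + fixed 67 = 190.
Compare {F1, F3, F4}: response time 69 + fixed 124 = 193.
Compare {F1, F4}: response time 117 + fixed 87 = 204.
All other subsets cost ≥ 190. Minimum total cost: 184.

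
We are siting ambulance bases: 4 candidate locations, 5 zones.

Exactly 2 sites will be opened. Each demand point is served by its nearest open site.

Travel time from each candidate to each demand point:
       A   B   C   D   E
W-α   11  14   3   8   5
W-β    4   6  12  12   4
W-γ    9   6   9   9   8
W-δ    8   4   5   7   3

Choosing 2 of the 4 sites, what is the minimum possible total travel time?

23

Open {W-β, W-δ}.
  A→W-β 4, B→W-δ 4, C→W-δ 5, D→W-δ 7, E→W-δ 3  ⇒ total 23.
Compare {W-α, W-β}: total 25.
Compare {W-α, W-δ}: total 25.
No size-2 selection does better; minimum is 23.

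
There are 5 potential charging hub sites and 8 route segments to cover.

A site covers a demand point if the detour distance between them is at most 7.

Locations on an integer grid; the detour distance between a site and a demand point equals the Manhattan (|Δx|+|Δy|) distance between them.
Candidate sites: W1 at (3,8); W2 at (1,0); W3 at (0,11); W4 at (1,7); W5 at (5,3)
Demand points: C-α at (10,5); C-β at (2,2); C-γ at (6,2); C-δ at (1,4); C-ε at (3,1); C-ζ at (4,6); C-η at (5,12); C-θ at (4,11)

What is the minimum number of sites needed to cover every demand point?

2

Coverage sets (demand points within 7 of each site):
  W1: {C-β, C-δ, C-ε, C-ζ, C-η, C-θ}
  W2: {C-β, C-γ, C-δ, C-ε}
  W3: {C-η, C-θ}
  W4: {C-β, C-δ, C-ζ, C-θ}
  W5: {C-α, C-β, C-γ, C-δ, C-ε, C-ζ}
No single site covers all 8 demand points.
But {W1, W5} covers everything, so the minimum is 2.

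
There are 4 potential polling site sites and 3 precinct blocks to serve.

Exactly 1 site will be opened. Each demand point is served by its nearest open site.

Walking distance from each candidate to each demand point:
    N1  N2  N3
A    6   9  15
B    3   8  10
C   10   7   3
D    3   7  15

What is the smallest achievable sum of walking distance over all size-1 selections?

20

Open {C}.
  N1→C 10, N2→C 7, N3→C 3  ⇒ total 20.
Compare {B}: total 21.
Compare {D}: total 25.
No size-1 selection does better; minimum is 20.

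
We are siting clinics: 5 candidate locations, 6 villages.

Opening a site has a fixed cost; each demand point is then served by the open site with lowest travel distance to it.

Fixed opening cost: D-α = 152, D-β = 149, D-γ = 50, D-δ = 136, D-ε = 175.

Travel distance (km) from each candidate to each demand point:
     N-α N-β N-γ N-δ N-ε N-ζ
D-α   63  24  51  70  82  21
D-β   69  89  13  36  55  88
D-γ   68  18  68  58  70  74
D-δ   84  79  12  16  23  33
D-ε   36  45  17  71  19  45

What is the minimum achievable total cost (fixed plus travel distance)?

Open {D-γ, D-δ}: assign each demand point to its cheapest open site.
  N-α→D-γ 68, N-β→D-γ 18, N-γ→D-δ 12, N-δ→D-δ 16, N-ε→D-δ 23, N-ζ→D-δ 33
  travel distance 170, fixed 186 → total 356.
Compare {D-δ}: travel distance 247 + fixed 136 = 383.
Compare {D-γ}: travel distance 356 + fixed 50 = 406.
Compare {D-ε}: travel distance 233 + fixed 175 = 408.
All other subsets cost ≥ 383. Minimum total cost: 356.

356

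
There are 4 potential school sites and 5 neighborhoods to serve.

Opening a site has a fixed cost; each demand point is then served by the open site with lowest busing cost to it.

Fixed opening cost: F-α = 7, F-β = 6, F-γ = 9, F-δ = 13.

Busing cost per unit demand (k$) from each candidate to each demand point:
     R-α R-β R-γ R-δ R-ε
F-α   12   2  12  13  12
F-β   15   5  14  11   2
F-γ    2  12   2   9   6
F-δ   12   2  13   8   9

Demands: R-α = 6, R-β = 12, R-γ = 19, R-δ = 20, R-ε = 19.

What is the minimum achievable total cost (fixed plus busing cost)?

Open {F-β, F-γ, F-δ}: assign each demand point to its cheapest open site.
  R-α→F-γ 6×2=12, R-β→F-δ 12×2=24, R-γ→F-γ 19×2=38, R-δ→F-δ 20×8=160, R-ε→F-β 19×2=38
  busing cost 272, fixed 28 → total 300.
Compare {F-α, F-β, F-γ, F-δ}: busing cost 272 + fixed 35 = 307.
Compare {F-α, F-β, F-γ}: busing cost 292 + fixed 22 = 314.
Compare {F-β, F-γ}: busing cost 328 + fixed 15 = 343.
All other subsets cost ≥ 307. Minimum total cost: 300.

300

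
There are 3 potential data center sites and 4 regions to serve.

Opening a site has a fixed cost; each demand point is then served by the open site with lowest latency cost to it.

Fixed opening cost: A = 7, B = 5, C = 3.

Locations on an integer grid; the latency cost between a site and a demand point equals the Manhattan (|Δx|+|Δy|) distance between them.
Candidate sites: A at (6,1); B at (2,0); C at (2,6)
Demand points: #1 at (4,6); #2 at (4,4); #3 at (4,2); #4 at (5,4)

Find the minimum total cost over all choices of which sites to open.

Open {C}: assign each demand point to its cheapest open site.
  #1→C 2, #2→C 4, #3→C 6, #4→C 5
  latency cost 17, fixed 3 → total 20.
Compare {A, C}: latency cost 13 + fixed 10 = 23.
Compare {B, C}: latency cost 15 + fixed 8 = 23.
Compare {A}: latency cost 19 + fixed 7 = 26.
All other subsets cost ≥ 23. Minimum total cost: 20.

20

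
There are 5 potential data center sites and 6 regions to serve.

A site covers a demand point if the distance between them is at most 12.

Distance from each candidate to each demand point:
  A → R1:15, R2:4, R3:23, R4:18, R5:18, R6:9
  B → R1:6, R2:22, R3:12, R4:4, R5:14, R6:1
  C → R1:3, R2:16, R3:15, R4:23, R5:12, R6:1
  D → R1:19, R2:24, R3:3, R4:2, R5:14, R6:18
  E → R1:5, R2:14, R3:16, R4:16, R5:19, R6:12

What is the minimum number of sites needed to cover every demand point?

3

Coverage sets (demand points within 12 of each site):
  A: {R2, R6}
  B: {R1, R3, R4, R6}
  C: {R1, R5, R6}
  D: {R3, R4}
  E: {R1, R6}
No 2 sites suffice: every size-2 union leaves at least one demand point uncovered.
But {A, B, C} covers everything, so the minimum is 3.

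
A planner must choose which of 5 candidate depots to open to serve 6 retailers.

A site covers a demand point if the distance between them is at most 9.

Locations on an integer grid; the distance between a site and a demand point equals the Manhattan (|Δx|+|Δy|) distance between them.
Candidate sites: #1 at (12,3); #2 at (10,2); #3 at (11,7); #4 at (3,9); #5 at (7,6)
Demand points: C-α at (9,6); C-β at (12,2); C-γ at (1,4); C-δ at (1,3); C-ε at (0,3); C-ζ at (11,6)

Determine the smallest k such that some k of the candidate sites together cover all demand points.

2

Coverage sets (demand points within 9 of each site):
  #1: {C-α, C-β, C-ζ}
  #2: {C-α, C-β, C-ζ}
  #3: {C-α, C-β, C-ζ}
  #4: {C-α, C-γ, C-δ, C-ε}
  #5: {C-α, C-β, C-γ, C-δ, C-ζ}
No single site covers all 6 demand points.
But {#1, #4} covers everything, so the minimum is 2.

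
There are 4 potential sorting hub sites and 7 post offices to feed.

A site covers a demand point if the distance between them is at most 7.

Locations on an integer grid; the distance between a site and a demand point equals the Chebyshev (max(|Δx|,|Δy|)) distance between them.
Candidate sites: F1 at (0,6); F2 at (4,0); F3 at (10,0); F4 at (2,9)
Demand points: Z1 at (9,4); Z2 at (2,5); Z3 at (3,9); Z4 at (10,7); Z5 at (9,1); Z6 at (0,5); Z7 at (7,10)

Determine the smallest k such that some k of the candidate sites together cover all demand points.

2

Coverage sets (demand points within 7 of each site):
  F1: {Z2, Z3, Z6, Z7}
  F2: {Z1, Z2, Z4, Z5, Z6}
  F3: {Z1, Z4, Z5}
  F4: {Z1, Z2, Z3, Z6, Z7}
No single site covers all 7 demand points.
But {F1, F2} covers everything, so the minimum is 2.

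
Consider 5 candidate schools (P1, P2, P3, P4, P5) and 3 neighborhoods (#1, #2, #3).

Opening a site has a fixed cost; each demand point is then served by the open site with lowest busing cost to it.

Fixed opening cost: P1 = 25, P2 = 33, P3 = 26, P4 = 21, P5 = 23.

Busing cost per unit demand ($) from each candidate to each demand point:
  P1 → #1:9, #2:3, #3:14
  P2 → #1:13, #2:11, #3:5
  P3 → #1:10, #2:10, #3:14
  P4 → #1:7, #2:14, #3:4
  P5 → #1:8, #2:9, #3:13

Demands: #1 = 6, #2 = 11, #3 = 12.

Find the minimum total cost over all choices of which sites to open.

Open {P1, P4}: assign each demand point to its cheapest open site.
  #1→P4 6×7=42, #2→P1 11×3=33, #3→P4 12×4=48
  busing cost 123, fixed 46 → total 169.
Compare {P1, P4, P5}: busing cost 123 + fixed 69 = 192.
Compare {P1, P3, P4}: busing cost 123 + fixed 72 = 195.
Compare {P1, P2, P4}: busing cost 123 + fixed 79 = 202.
All other subsets cost ≥ 192. Minimum total cost: 169.

169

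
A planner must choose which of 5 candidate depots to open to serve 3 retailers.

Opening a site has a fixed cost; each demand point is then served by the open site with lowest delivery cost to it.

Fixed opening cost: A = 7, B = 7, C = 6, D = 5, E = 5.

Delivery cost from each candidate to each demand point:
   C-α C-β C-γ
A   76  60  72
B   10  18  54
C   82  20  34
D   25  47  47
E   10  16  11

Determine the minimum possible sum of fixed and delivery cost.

Open {E}: assign each demand point to its cheapest open site.
  C-α→E 10, C-β→E 16, C-γ→E 11
  delivery cost 37, fixed 5 → total 42.
Compare {D, E}: delivery cost 37 + fixed 10 = 47.
Compare {C, E}: delivery cost 37 + fixed 11 = 48.
Compare {A, E}: delivery cost 37 + fixed 12 = 49.
All other subsets cost ≥ 47. Minimum total cost: 42.

42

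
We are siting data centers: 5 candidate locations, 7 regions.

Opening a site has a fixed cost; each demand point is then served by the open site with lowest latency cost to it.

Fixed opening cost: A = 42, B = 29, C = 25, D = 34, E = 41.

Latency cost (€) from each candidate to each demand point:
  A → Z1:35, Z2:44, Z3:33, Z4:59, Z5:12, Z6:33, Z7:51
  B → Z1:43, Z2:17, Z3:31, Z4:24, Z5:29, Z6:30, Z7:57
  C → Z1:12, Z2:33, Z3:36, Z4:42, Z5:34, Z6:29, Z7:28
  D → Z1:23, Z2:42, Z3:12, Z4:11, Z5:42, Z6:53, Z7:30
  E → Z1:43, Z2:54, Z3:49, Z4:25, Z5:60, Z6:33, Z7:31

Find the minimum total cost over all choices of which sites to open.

215

Open {B, D}: assign each demand point to its cheapest open site.
  Z1→D 23, Z2→B 17, Z3→D 12, Z4→D 11, Z5→B 29, Z6→B 30, Z7→D 30
  latency cost 152, fixed 63 → total 215.
Compare {C, D}: latency cost 159 + fixed 59 = 218.
Compare {B, C}: latency cost 170 + fixed 54 = 224.
Compare {B, C, D}: latency cost 138 + fixed 88 = 226.
All other subsets cost ≥ 218. Minimum total cost: 215.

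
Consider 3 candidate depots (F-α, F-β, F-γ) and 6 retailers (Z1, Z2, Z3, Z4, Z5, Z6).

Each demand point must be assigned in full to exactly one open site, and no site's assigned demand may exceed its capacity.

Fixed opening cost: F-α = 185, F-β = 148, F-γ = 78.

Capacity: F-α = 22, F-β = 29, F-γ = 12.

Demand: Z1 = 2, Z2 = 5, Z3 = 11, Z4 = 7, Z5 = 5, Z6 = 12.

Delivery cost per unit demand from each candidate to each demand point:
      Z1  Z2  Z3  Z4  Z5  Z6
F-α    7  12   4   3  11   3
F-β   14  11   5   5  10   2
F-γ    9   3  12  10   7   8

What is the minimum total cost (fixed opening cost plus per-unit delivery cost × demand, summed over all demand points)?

Open {F-α, F-β}; cheapest assignment that respects the capacities:
  F-α (cap 22, load 20): Z1, Z3, Z4 — cost 2×7 + 11×4 + 7×3 = 79
  F-β (cap 29, load 22): Z2, Z5, Z6 — cost 5×11 + 5×10 + 12×2 = 129
  Shipping 208, fixed 333 → total 541.
  Any other capacity-feasible assignment to {F-α, F-β} ships for at least 208.
Compare {F-α, F-β, F-γ}: its best feasible assignment gives total 564.
Every other set of open sites that can feasibly serve all demand totals ≥ 564 even under its best assignment. Minimum: 541.

541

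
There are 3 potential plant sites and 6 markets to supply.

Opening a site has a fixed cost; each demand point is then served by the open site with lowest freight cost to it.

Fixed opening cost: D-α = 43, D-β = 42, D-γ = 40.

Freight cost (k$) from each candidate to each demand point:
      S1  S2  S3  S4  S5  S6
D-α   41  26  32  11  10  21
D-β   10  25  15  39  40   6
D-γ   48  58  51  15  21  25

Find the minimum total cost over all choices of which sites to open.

162

Open {D-α, D-β}: assign each demand point to its cheapest open site.
  S1→D-β 10, S2→D-β 25, S3→D-β 15, S4→D-α 11, S5→D-α 10, S6→D-β 6
  freight cost 77, fixed 85 → total 162.
Compare {D-β, D-γ}: freight cost 92 + fixed 82 = 174.
Compare {D-β}: freight cost 135 + fixed 42 = 177.
Compare {D-α}: freight cost 141 + fixed 43 = 184.
All other subsets cost ≥ 174. Minimum total cost: 162.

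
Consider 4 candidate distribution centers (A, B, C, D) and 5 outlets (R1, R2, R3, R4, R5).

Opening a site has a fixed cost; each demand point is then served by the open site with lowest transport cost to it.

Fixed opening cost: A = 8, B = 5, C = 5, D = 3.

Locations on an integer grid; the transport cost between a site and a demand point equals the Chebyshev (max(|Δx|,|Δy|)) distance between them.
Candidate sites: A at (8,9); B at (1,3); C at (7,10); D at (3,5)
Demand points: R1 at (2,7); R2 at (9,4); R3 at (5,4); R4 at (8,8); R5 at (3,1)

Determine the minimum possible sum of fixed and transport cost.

Open {D}: assign each demand point to its cheapest open site.
  R1→D 2, R2→D 6, R3→D 2, R4→D 5, R5→D 4
  transport cost 19, fixed 3 → total 22.
Compare {C, D}: transport cost 16 + fixed 8 = 24.
Compare {A, D}: transport cost 14 + fixed 11 = 25.
Compare {B, D}: transport cost 17 + fixed 8 = 25.
All other subsets cost ≥ 24. Minimum total cost: 22.

22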